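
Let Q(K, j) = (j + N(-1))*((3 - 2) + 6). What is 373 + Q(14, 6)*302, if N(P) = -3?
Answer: 6715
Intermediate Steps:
Q(K, j) = -21 + 7*j (Q(K, j) = (j - 3)*((3 - 2) + 6) = (-3 + j)*(1 + 6) = (-3 + j)*7 = -21 + 7*j)
373 + Q(14, 6)*302 = 373 + (-21 + 7*6)*302 = 373 + (-21 + 42)*302 = 373 + 21*302 = 373 + 6342 = 6715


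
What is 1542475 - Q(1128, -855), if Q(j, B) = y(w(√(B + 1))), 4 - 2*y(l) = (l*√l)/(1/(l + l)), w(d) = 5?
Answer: 1542473 + 25*√5 ≈ 1.5425e+6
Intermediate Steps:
y(l) = 2 - l^(5/2) (y(l) = 2 - l*√l/(2*(1/(l + l))) = 2 - l^(3/2)/(2*(1/(2*l))) = 2 - l^(3/2)*2*l/2 = 2 - l^(5/2))
Q(j, B) = 2 - 25*√5 (Q(j, B) = 2 - 5^(5/2) = 2 - 25*√5)
1542475 - Q(1128, -855) = 1542475 - (2 - 25*√5) = 1542475 + (-2 + 25*√5) = 1542473 + 25*√5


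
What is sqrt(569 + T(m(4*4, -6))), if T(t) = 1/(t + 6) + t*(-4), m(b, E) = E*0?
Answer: sqrt(20490)/6 ≈ 23.857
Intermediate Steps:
m(b, E) = 0
T(t) = 1/(6 + t) - 4*t
sqrt(569 + T(m(4*4, -6))) = sqrt(569 + (1 - 24*0 - 4*0**2)/(6 + 0)) = sqrt(569 + (1 + 0 - 4*0)/6) = sqrt(569 + (1 + 0 + 0)/6) = sqrt(569 + (1/6)*1) = sqrt(569 + 1/6) = sqrt(3415/6) = sqrt(20490)/6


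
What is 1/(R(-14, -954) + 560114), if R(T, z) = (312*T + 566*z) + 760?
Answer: 1/16542 ≈ 6.0452e-5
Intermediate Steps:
R(T, z) = 760 + 312*T + 566*z
1/(R(-14, -954) + 560114) = 1/((760 + 312*(-14) + 566*(-954)) + 560114) = 1/((760 - 4368 - 539964) + 560114) = 1/(-543572 + 560114) = 1/16542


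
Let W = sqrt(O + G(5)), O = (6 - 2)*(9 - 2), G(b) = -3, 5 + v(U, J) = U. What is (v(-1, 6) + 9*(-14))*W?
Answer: -660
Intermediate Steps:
v(U, J) = -5 + U
O = 28 (O = 4*7 = 28)
W = 5 (W = sqrt(28 - 3) = sqrt(25) = 5)
(v(-1, 6) + 9*(-14))*W = ((-5 - 1) + 9*(-14))*5 = (-6 - 126)*5 = -132*5 = -660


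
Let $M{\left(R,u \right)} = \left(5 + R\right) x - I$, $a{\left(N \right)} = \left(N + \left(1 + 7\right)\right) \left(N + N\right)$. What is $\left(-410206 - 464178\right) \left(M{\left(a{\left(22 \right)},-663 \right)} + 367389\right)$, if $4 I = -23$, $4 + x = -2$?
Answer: $-314292738284$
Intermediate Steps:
$x = -6$ ($x = -4 - 2 = -6$)
$a{\left(N \right)} = 2 N \left(8 + N\right)$ ($a{\left(N \right)} = \left(N + 8\right) 2 N = \left(8 + N\right) 2 N = 2 N \left(8 + N\right)$)
$I = - \frac{23}{4}$ ($I = \frac{1}{4} \left(-23\right) = - \frac{23}{4} \approx -5.75$)
$M{\left(R,u \right)} = - \frac{97}{4} - 6 R$ ($M{\left(R,u \right)} = \left(5 + R\right) \left(-6\right) - - \frac{23}{4} = \left(-30 - 6 R\right) + \frac{23}{4} = - \frac{97}{4} - 6 R$)
$\left(-410206 - 464178\right) \left(M{\left(a{\left(22 \right)},-663 \right)} + 367389\right) = \left(-410206 - 464178\right) \left(\left(- \frac{97}{4} - 6 \cdot 2 \cdot 22 \left(8 + 22\right)\right) + 367389\right) = - 874384 \left(\left(- \frac{97}{4} - 6 \cdot 2 \cdot 22 \cdot 30\right) + 367389\right) = - 874384 \left(\left(- \frac{97}{4} - 7920\right) + 367389\right) = - 874384 \left(- \frac{31777}{4} + 367389\right) = \left(-874384\right) \frac{1437779}{4} = -314292738284$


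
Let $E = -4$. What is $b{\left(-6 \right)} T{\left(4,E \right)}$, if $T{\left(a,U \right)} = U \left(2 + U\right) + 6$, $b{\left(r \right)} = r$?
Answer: $-84$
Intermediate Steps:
$T{\left(a,U \right)} = 6 + U \left(2 + U\right)$
$b{\left(-6 \right)} T{\left(4,E \right)} = - 6 \left(6 + \left(-4\right)^{2} + 2 \left(-4\right)\right) = - 6 \left(6 + 16 - 8\right) = \left(-6\right) 14 = -84$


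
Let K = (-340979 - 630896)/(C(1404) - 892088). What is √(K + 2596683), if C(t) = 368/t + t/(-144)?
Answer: √4073596091997795483902607/1252504873 ≈ 1611.4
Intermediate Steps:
C(t) = 368/t - t/144 (C(t) = 368/t + t*(-1/144) = 368/t - t/144)
K = 1364512500/1252504873 (K = (-340979 - 630896)/((368/1404 - 1/144*1404) - 892088) = -971875/((368*(1/1404) - 39/4) - 892088) = -971875/((92/351 - 39/4) - 892088) = -971875/(-13321/1404 - 892088) = -971875/(-1252504873/1404) = -971875*(-1404/1252504873) = 1364512500/1252504873 ≈ 1.0894)
√(K + 2596683) = √(1364512500/1252504873 + 2596683) = √(3252359475648759/1252504873) = √4073596091997795483902607/1252504873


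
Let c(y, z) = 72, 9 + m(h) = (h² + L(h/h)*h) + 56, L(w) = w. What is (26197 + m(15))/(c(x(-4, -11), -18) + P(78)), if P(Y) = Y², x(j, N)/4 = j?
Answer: 2207/513 ≈ 4.3021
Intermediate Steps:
x(j, N) = 4*j
m(h) = 47 + h + h² (m(h) = -9 + ((h² + (h/h)*h) + 56) = -9 + ((h² + 1*h) + 56) = -9 + ((h² + h) + 56) = -9 + ((h + h²) + 56) = -9 + (56 + h + h²) = 47 + h + h²)
(26197 + m(15))/(c(x(-4, -11), -18) + P(78)) = (26197 + (47 + 15 + 15²))/(72 + 78²) = (26197 + (47 + 15 + 225))/(72 + 6084) = (26197 + 287)/6156 = 26484*(1/6156) = 2207/513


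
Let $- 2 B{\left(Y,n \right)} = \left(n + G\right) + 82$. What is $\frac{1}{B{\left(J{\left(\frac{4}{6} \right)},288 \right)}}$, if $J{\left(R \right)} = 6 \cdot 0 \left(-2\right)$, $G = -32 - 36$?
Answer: $- \frac{1}{151} \approx -0.0066225$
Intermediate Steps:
$G = -68$ ($G = -32 - 36 = -68$)
$J{\left(R \right)} = 0$ ($J{\left(R \right)} = 0 \left(-2\right) = 0$)
$B{\left(Y,n \right)} = -7 - \frac{n}{2}$ ($B{\left(Y,n \right)} = - \frac{\left(n - 68\right) + 82}{2} = - \frac{\left(-68 + n\right) + 82}{2} = - \frac{14 + n}{2} = -7 - \frac{n}{2}$)
$\frac{1}{B{\left(J{\left(\frac{4}{6} \right)},288 \right)}} = \frac{1}{-7 - 144} = \frac{1}{-151} = - \frac{1}{151}$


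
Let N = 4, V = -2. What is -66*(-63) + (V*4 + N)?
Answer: 4154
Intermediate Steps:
-66*(-63) + (V*4 + N) = -66*(-63) + (-2*4 + 4) = 4158 + (-8 + 4) = 4158 - 4 = 4154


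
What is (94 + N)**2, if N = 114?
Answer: 43264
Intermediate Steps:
(94 + N)**2 = (94 + 114)**2 = 208**2 = 43264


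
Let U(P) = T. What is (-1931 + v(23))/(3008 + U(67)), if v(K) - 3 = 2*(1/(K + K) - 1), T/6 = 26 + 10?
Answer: -44389/74152 ≈ -0.59862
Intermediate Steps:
T = 216 (T = 6*(26 + 10) = 6*36 = 216)
U(P) = 216
v(K) = 1 + 1/K (v(K) = 3 + 2*(1/(K + K) - 1) = 3 + 2*(1/(2*K) - 1) = 3 + 2*(-1 + 1/(2*K)) = 3 + (-2 + 1/K) = 1 + 1/K)
(-1931 + v(23))/(3008 + U(67)) = (-1931 + (1 + 23)/23)/(3008 + 216) = (-1931 + (1/23)*24)/3224 = (-1931 + 24/23)*(1/3224) = -44389/23*1/3224 = -44389/74152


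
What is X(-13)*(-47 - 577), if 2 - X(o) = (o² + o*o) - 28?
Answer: 192192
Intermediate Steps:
X(o) = 30 - 2*o² (X(o) = 2 - ((o² + o*o) - 28) = 2 - ((o² + o²) - 28) = 2 - (2*o² - 28) = 2 - (-28 + 2*o²) = 2 + (28 - 2*o²) = 30 - 2*o²)
X(-13)*(-47 - 577) = (30 - 2*(-13)²)*(-47 - 577) = (30 - 2*169)*(-624) = (30 - 338)*(-624) = -308*(-624) = 192192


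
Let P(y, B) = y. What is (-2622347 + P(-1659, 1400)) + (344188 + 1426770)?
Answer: -853048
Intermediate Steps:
(-2622347 + P(-1659, 1400)) + (344188 + 1426770) = (-2622347 - 1659) + (344188 + 1426770) = -2624006 + 1770958 = -853048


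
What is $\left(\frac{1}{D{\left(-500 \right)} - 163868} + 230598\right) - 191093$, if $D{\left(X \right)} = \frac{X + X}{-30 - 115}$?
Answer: $\frac{187726653831}{4751972} \approx 39505.0$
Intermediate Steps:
$D{\left(X \right)} = - \frac{2 X}{145}$ ($D{\left(X \right)} = \frac{2 X}{-145} = 2 X \left(- \frac{1}{145}\right) = - \frac{2 X}{145}$)
$\left(\frac{1}{D{\left(-500 \right)} - 163868} + 230598\right) - 191093 = \left(\frac{1}{\left(- \frac{2}{145}\right) \left(-500\right) - 163868} + 230598\right) - 191093 = \left(\frac{1}{\frac{200}{29} - 163868} + 230598\right) - 191093 = \left(\frac{1}{- \frac{4751972}{29}} + 230598\right) - 191093 = \left(- \frac{29}{4751972} + 230598\right) - 191093 = \frac{1095795239227}{4751972} - 191093 = \frac{187726653831}{4751972}$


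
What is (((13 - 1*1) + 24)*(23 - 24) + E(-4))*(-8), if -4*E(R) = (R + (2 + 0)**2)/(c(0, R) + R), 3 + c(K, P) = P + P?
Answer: 288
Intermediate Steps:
c(K, P) = -3 + 2*P (c(K, P) = -3 + (P + P) = -3 + 2*P)
E(R) = -(4 + R)/(4*(-3 + 3*R)) (E(R) = -(R + (2 + 0)**2)/(4*((-3 + 2*R) + R)) = -(R + 2**2)/(4*(-3 + 3*R)) = -(R + 4)/(4*(-3 + 3*R)) = -(4 + R)/(4*(-3 + 3*R)))
(((13 - 1*1) + 24)*(23 - 24) + E(-4))*(-8) = (((13 - 1*1) + 24)*(23 - 24) + (-4 - 1*(-4))/(12*(-1 - 4)))*(-8) = (((13 - 1) + 24)*(-1) + (1/12)*(-4 + 4)/(-5))*(-8) = ((12 + 24)*(-1) + (1/12)*(-1/5)*0)*(-8) = (36*(-1) + 0)*(-8) = (-36 + 0)*(-8) = -36*(-8) = 288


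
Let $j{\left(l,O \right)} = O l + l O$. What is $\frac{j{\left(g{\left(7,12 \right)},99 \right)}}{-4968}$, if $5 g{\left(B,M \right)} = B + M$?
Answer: $- \frac{209}{1380} \approx -0.15145$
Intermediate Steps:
$g{\left(B,M \right)} = \frac{B}{5} + \frac{M}{5}$ ($g{\left(B,M \right)} = \frac{B + M}{5} = \frac{B}{5} + \frac{M}{5}$)
$j{\left(l,O \right)} = 2 O l$ ($j{\left(l,O \right)} = O l + O l = 2 O l$)
$\frac{j{\left(g{\left(7,12 \right)},99 \right)}}{-4968} = \frac{2 \cdot 99 \left(\frac{1}{5} \cdot 7 + \frac{1}{5} \cdot 12\right)}{-4968} = 2 \cdot 99 \left(\frac{7}{5} + \frac{12}{5}\right) \left(- \frac{1}{4968}\right) = 2 \cdot 99 \cdot \frac{19}{5} \left(- \frac{1}{4968}\right) = \frac{3762}{5} \left(- \frac{1}{4968}\right) = - \frac{209}{1380}$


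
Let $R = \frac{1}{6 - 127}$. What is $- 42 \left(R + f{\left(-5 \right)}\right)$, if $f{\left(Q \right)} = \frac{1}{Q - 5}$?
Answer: $\frac{2751}{605} \approx 4.5471$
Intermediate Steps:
$f{\left(Q \right)} = \frac{1}{-5 + Q}$
$R = - \frac{1}{121}$ ($R = \frac{1}{-121} = - \frac{1}{121} \approx -0.0082645$)
$- 42 \left(R + f{\left(-5 \right)}\right) = - 42 \left(- \frac{1}{121} + \frac{1}{-5 - 5}\right) = - 42 \left(- \frac{1}{121} + \frac{1}{-10}\right) = - 42 \left(- \frac{1}{121} - \frac{1}{10}\right) = \left(-42\right) \left(- \frac{131}{1210}\right) = \frac{2751}{605}$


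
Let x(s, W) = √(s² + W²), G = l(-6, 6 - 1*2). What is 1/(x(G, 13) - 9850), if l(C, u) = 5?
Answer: -4925/48511153 - √194/97022306 ≈ -0.00010167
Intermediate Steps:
G = 5
x(s, W) = √(W² + s²)
1/(x(G, 13) - 9850) = 1/(√(13² + 5²) - 9850) = 1/(√(169 + 25) - 9850) = 1/(√194 - 9850) = 1/(-9850 + √194)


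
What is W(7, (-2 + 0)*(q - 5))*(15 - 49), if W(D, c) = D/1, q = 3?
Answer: -238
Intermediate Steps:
W(D, c) = D (W(D, c) = D*1 = D)
W(7, (-2 + 0)*(q - 5))*(15 - 49) = 7*(15 - 49) = 7*(-34) = -238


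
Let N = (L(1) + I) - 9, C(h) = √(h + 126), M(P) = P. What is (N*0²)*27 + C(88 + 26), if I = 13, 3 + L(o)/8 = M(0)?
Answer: 4*√15 ≈ 15.492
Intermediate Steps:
L(o) = -24 (L(o) = -24 + 8*0 = -24 + 0 = -24)
C(h) = √(126 + h)
N = -20 (N = (-24 + 13) - 9 = -11 - 9 = -20)
(N*0²)*27 + C(88 + 26) = -20*0²*27 + √(126 + (88 + 26)) = -20*0*27 + √(126 + 114) = 0*27 + √240 = 0 + 4*√15 = 4*√15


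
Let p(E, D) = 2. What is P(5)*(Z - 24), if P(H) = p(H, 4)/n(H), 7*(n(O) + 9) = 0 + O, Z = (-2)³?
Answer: 224/29 ≈ 7.7241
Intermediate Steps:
Z = -8
n(O) = -9 + O/7 (n(O) = -9 + (0 + O)/7 = -9 + O/7)
P(H) = 2/(-9 + H/7)
P(5)*(Z - 24) = (14/(-63 + 5))*(-8 - 24) = (14/(-58))*(-32) = (14*(-1/58))*(-32) = -7/29*(-32) = 224/29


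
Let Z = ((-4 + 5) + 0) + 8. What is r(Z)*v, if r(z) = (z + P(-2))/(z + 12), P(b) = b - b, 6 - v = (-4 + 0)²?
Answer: -30/7 ≈ -4.2857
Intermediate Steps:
v = -10 (v = 6 - (-4 + 0)² = 6 - 1*(-4)² = 6 - 1*16 = 6 - 16 = -10)
P(b) = 0
Z = 9 (Z = (1 + 0) + 8 = 1 + 8 = 9)
r(z) = z/(12 + z) (r(z) = (z + 0)/(z + 12) = z/(12 + z))
r(Z)*v = (9/(12 + 9))*(-10) = (9/21)*(-10) = (9*(1/21))*(-10) = (3/7)*(-10) = -30/7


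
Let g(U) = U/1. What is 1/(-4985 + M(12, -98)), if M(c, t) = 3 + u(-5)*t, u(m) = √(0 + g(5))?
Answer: -2491/12386152 + 49*√5/12386152 ≈ -0.00019227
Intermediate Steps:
g(U) = U (g(U) = U*1 = U)
u(m) = √5 (u(m) = √(0 + 5) = √5)
M(c, t) = 3 + t*√5 (M(c, t) = 3 + √5*t = 3 + t*√5)
1/(-4985 + M(12, -98)) = 1/(-4985 + (3 - 98*√5)) = 1/(-4982 - 98*√5)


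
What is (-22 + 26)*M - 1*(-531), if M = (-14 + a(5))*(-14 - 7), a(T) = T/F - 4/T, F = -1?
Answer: 10971/5 ≈ 2194.2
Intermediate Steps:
a(T) = -T - 4/T (a(T) = T/(-1) - 4/T = T*(-1) - 4/T = -T - 4/T)
M = 2079/5 (M = (-14 + (-1*5 - 4/5))*(-14 - 7) = (-14 + (-5 - 4*1/5))*(-21) = (-14 + (-5 - 4/5))*(-21) = (-14 - 29/5)*(-21) = -99/5*(-21) = 2079/5 ≈ 415.80)
(-22 + 26)*M - 1*(-531) = (-22 + 26)*(2079/5) - 1*(-531) = 4*(2079/5) + 531 = 8316/5 + 531 = 10971/5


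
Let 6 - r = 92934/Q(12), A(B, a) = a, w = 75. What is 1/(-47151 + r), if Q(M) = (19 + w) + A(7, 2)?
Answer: -16/769809 ≈ -2.0784e-5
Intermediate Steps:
Q(M) = 96 (Q(M) = (19 + 75) + 2 = 94 + 2 = 96)
r = -15393/16 (r = 6 - 92934/96 = 6 - 1*15489/16 = 6 - 15489/16 = -15393/16 ≈ -962.06)
1/(-47151 + r) = 1/(-47151 - 15393/16) = 1/(-769809/16) = -16/769809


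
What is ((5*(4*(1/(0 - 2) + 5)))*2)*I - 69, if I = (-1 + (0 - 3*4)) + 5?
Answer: -1509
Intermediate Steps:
I = -8 (I = (-1 + (0 - 12)) + 5 = (-1 - 12) + 5 = -13 + 5 = -8)
((5*(4*(1/(0 - 2) + 5)))*2)*I - 69 = ((5*(4*(1/(0 - 2) + 5)))*2)*(-8) - 69 = ((5*(4*(1/(-2) + 5)))*2)*(-8) - 69 = ((5*(4*(-1/2 + 5)))*2)*(-8) - 69 = ((5*(4*(9/2)))*2)*(-8) - 69 = ((5*18)*2)*(-8) - 69 = (90*2)*(-8) - 69 = 180*(-8) - 69 = -1440 - 69 = -1509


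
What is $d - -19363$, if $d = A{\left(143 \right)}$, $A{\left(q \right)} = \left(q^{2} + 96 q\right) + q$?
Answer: $53683$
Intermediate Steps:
$A{\left(q \right)} = q^{2} + 97 q$
$d = 34320$ ($d = 143 \left(97 + 143\right) = 143 \cdot 240 = 34320$)
$d - -19363 = 34320 - -19363 = 34320 + 19363 = 53683$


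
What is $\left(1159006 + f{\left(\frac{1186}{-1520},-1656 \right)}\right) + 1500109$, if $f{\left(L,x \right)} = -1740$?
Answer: $2657375$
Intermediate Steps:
$\left(1159006 + f{\left(\frac{1186}{-1520},-1656 \right)}\right) + 1500109 = \left(1159006 - 1740\right) + 1500109 = 1157266 + 1500109 = 2657375$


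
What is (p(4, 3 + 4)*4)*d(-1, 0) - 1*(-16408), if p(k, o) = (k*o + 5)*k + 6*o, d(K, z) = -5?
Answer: 12928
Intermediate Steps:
p(k, o) = 6*o + k*(5 + k*o) (p(k, o) = (5 + k*o)*k + 6*o = k*(5 + k*o) + 6*o = 6*o + k*(5 + k*o))
(p(4, 3 + 4)*4)*d(-1, 0) - 1*(-16408) = ((5*4 + 6*(3 + 4) + (3 + 4)*4²)*4)*(-5) - 1*(-16408) = ((20 + 6*7 + 7*16)*4)*(-5) + 16408 = ((20 + 42 + 112)*4)*(-5) + 16408 = (174*4)*(-5) + 16408 = 696*(-5) + 16408 = -3480 + 16408 = 12928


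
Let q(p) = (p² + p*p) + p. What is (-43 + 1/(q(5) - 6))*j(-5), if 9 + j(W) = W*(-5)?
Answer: -33696/49 ≈ -687.67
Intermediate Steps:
j(W) = -9 - 5*W (j(W) = -9 + W*(-5) = -9 - 5*W)
q(p) = p + 2*p² (q(p) = (p² + p²) + p = 2*p² + p = p + 2*p²)
(-43 + 1/(q(5) - 6))*j(-5) = (-43 + 1/(5*(1 + 2*5) - 6))*(-9 - 5*(-5)) = (-43 + 1/(5*(1 + 10) - 6))*(-9 + 25) = (-43 + 1/(5*11 - 6))*16 = (-43 + 1/(55 - 6))*16 = (-43 + 1/49)*16 = -2106/49*16 = -33696/49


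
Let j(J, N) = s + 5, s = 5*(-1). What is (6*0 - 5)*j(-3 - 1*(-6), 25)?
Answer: 0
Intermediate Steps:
s = -5
j(J, N) = 0 (j(J, N) = -5 + 5 = 0)
(6*0 - 5)*j(-3 - 1*(-6), 25) = (6*0 - 5)*0 = (0 - 5)*0 = -5*0 = 0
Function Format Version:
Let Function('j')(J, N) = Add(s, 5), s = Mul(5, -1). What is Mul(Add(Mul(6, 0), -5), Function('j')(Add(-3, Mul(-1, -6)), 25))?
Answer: 0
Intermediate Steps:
s = -5
Function('j')(J, N) = 0 (Function('j')(J, N) = Add(-5, 5) = 0)
Mul(Add(Mul(6, 0), -5), Function('j')(Add(-3, Mul(-1, -6)), 25)) = Mul(Add(Mul(6, 0), -5), 0) = Mul(Add(0, -5), 0) = Mul(-5, 0) = 0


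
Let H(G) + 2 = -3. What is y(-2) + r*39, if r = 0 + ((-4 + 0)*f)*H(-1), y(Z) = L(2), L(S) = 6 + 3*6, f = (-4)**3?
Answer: -49896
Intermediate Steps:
H(G) = -5 (H(G) = -2 - 3 = -5)
f = -64
L(S) = 24 (L(S) = 6 + 18 = 24)
y(Z) = 24
r = -1280 (r = 0 + ((-4 + 0)*(-64))*(-5) = 0 - 4*(-64)*(-5) = 0 + 256*(-5) = 0 - 1280 = -1280)
y(-2) + r*39 = 24 - 1280*39 = 24 - 49920 = -49896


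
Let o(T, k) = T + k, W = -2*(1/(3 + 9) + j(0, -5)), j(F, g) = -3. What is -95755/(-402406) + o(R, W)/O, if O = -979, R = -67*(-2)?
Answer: 56211559/590933211 ≈ 0.095123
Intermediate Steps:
R = 134
W = 35/6 (W = -2*(1/(3 + 9) - 3) = -2*(1/12 - 3) = -2*(-35/12) = 35/6 ≈ 5.8333)
-95755/(-402406) + o(R, W)/O = -95755/(-402406) + (134 + 35/6)/(-979) = -95755*(-1/402406) + (839/6)*(-1/979) = 95755/402406 - 839/5874 = 56211559/590933211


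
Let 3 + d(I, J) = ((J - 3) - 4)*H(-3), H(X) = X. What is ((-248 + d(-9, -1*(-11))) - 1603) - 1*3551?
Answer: -5417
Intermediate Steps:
d(I, J) = 18 - 3*J (d(I, J) = -3 + ((J - 3) - 4)*(-3) = -3 + ((-3 + J) - 4)*(-3) = -3 + (-7 + J)*(-3) = -3 + (21 - 3*J) = 18 - 3*J)
((-248 + d(-9, -1*(-11))) - 1603) - 1*3551 = ((-248 + (18 - (-3)*(-11))) - 1603) - 1*3551 = ((-248 + (18 - 3*11)) - 1603) - 3551 = ((-248 + (18 - 33)) - 1603) - 3551 = ((-248 - 15) - 1603) - 3551 = (-263 - 1603) - 3551 = -1866 - 3551 = -5417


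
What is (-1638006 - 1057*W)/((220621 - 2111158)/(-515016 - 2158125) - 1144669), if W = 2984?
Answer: 2134990491209/509976624132 ≈ 4.1864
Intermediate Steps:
(-1638006 - 1057*W)/((220621 - 2111158)/(-515016 - 2158125) - 1144669) = (-1638006 - 1057*2984)/((220621 - 2111158)/(-515016 - 2158125) - 1144669) = (-1638006 - 3154088)/(-1890537/(-2673141) - 1144669) = -4792094/(-1890537*(-1/2673141) - 1144669) = -4792094/(630179/891047 - 1144669) = -4792094/(-1019953248264/891047) = -4792094*(-891047/1019953248264) = 2134990491209/509976624132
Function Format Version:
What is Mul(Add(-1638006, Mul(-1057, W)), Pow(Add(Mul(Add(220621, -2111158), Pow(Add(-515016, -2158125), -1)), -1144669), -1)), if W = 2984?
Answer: Rational(2134990491209, 509976624132) ≈ 4.1864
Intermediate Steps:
Mul(Add(-1638006, Mul(-1057, W)), Pow(Add(Mul(Add(220621, -2111158), Pow(Add(-515016, -2158125), -1)), -1144669), -1)) = Mul(Add(-1638006, Mul(-1057, 2984)), Pow(Add(Mul(Add(220621, -2111158), Pow(Add(-515016, -2158125), -1)), -1144669), -1)) = Mul(Add(-1638006, -3154088), Pow(Add(Mul(-1890537, Pow(-2673141, -1)), -1144669), -1)) = Mul(-4792094, Pow(Add(Mul(-1890537, Rational(-1, 2673141)), -1144669), -1)) = Mul(-4792094, Pow(Add(Rational(630179, 891047), -1144669), -1)) = Mul(-4792094, Pow(Rational(-1019953248264, 891047), -1)) = Mul(-4792094, Rational(-891047, 1019953248264)) = Rational(2134990491209, 509976624132)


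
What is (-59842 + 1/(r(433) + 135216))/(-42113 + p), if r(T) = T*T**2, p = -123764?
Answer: 4866228943425/13488778089781 ≈ 0.36076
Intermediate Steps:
r(T) = T**3
(-59842 + 1/(r(433) + 135216))/(-42113 + p) = (-59842 + 1/(433**3 + 135216))/(-42113 - 123764) = (-59842 + 1/(81182737 + 135216))/(-165877) = (-59842 + 1/81317953)*(-1/165877) = -4866228943425/81317953*(-1/165877) = 4866228943425/13488778089781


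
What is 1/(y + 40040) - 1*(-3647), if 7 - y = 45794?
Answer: 20959308/5747 ≈ 3647.0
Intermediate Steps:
y = -45787 (y = 7 - 1*45794 = 7 - 45794 = -45787)
1/(y + 40040) - 1*(-3647) = 1/(-45787 + 40040) - 1*(-3647) = 1/(-5747) + 3647 = -1/5747 + 3647 = 20959308/5747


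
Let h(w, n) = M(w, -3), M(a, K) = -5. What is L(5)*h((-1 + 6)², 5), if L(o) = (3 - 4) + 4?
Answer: -15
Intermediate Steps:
h(w, n) = -5
L(o) = 3 (L(o) = -1 + 4 = 3)
L(5)*h((-1 + 6)², 5) = 3*(-5) = -15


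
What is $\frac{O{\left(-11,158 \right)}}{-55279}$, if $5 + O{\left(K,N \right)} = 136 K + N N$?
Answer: $- \frac{23463}{55279} \approx -0.42445$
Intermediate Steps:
$O{\left(K,N \right)} = -5 + N^{2} + 136 K$ ($O{\left(K,N \right)} = -5 + \left(136 K + N N\right) = -5 + \left(136 K + N^{2}\right) = -5 + \left(N^{2} + 136 K\right) = -5 + N^{2} + 136 K$)
$\frac{O{\left(-11,158 \right)}}{-55279} = \frac{-5 + 158^{2} + 136 \left(-11\right)}{-55279} = \left(-5 + 24964 - 1496\right) \left(- \frac{1}{55279}\right) = 23463 \left(- \frac{1}{55279}\right) = - \frac{23463}{55279}$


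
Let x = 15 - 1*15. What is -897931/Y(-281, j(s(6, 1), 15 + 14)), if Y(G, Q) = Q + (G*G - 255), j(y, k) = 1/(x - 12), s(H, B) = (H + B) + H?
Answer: -10775172/944471 ≈ -11.409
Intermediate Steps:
s(H, B) = B + 2*H (s(H, B) = (B + H) + H = B + 2*H)
x = 0 (x = 15 - 15 = 0)
j(y, k) = -1/12 (j(y, k) = 1/(0 - 12) = 1/(-12) = -1/12)
Y(G, Q) = -255 + Q + G² (Y(G, Q) = Q + (G² - 255) = Q + (-255 + G²) = -255 + Q + G²)
-897931/Y(-281, j(s(6, 1), 15 + 14)) = -897931/(-255 - 1/12 + (-281)²) = -897931/(-255 - 1/12 + 78961) = -897931/944471/12 = -897931*12/944471 = -10775172/944471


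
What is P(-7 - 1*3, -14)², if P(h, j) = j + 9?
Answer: 25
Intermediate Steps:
P(h, j) = 9 + j
P(-7 - 1*3, -14)² = (9 - 14)² = (-5)² = 25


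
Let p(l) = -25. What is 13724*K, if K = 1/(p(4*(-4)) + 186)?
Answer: 13724/161 ≈ 85.242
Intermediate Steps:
K = 1/161 (K = 1/(-25 + 186) = 1/161 ≈ 0.0062112)
13724*K = 13724*(1/161) = 13724/161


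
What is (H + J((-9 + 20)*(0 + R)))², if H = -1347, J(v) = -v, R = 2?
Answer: 1874161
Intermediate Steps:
(H + J((-9 + 20)*(0 + R)))² = (-1347 - (-9 + 20)*(0 + 2))² = (-1347 - 11*2)² = (-1347 - 1*22)² = (-1347 - 22)² = (-1369)² = 1874161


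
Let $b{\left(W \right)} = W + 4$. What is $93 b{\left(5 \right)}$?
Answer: $837$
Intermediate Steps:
$b{\left(W \right)} = 4 + W$
$93 b{\left(5 \right)} = 93 \left(4 + 5\right) = 93 \cdot 9 = 837$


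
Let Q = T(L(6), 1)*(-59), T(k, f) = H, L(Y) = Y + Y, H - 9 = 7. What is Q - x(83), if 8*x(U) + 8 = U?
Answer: -7627/8 ≈ -953.38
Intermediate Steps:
H = 16 (H = 9 + 7 = 16)
L(Y) = 2*Y
T(k, f) = 16
x(U) = -1 + U/8
Q = -944 (Q = 16*(-59) = -944)
Q - x(83) = -944 - (-1 + (1/8)*83) = -944 - (-1 + 83/8) = -944 - 1*75/8 = -944 - 75/8 = -7627/8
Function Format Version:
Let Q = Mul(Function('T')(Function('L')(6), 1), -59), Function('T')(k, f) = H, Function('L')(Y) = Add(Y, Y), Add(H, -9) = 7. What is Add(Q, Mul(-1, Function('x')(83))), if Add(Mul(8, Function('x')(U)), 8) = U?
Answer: Rational(-7627, 8) ≈ -953.38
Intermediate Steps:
H = 16 (H = Add(9, 7) = 16)
Function('L')(Y) = Mul(2, Y)
Function('T')(k, f) = 16
Function('x')(U) = Add(-1, Mul(Rational(1, 8), U))
Q = -944 (Q = Mul(16, -59) = -944)
Add(Q, Mul(-1, Function('x')(83))) = Add(-944, Mul(-1, Add(-1, Mul(Rational(1, 8), 83)))) = Add(-944, Mul(-1, Add(-1, Rational(83, 8)))) = Add(-944, Mul(-1, Rational(75, 8))) = Add(-944, Rational(-75, 8)) = Rational(-7627, 8)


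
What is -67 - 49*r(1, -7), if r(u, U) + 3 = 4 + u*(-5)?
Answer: 129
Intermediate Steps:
r(u, U) = 1 - 5*u (r(u, U) = -3 + (4 + u*(-5)) = -3 + (4 - 5*u) = 1 - 5*u)
-67 - 49*r(1, -7) = -67 - 49*(1 - 5*1) = -67 - 49*(1 - 5) = -67 - 49*(-4) = -67 + 196 = 129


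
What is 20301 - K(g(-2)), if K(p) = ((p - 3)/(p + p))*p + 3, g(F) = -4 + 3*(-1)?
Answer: 20303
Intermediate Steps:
g(F) = -7 (g(F) = -4 - 3 = -7)
K(p) = 3/2 + p/2 (K(p) = ((-3 + p)/((2*p)))*p + 3 = ((-3 + p)*(1/(2*p)))*p + 3 = ((-3 + p)/(2*p))*p + 3 = (-3/2 + p/2) + 3 = 3/2 + p/2)
20301 - K(g(-2)) = 20301 - (3/2 + (½)*(-7)) = 20301 - (3/2 - 7/2) = 20301 - 1*(-2) = 20301 + 2 = 20303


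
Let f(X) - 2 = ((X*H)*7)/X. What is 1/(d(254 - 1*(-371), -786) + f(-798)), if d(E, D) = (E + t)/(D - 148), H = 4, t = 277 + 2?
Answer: 467/13558 ≈ 0.034445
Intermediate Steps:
t = 279
d(E, D) = (279 + E)/(-148 + D) (d(E, D) = (E + 279)/(D - 148) = (279 + E)/(-148 + D))
f(X) = 30 (f(X) = 2 + ((X*4)*7)/X = 2 + ((4*X)*7)/X = 2 + (28*X)/X = 2 + 28 = 30)
1/(d(254 - 1*(-371), -786) + f(-798)) = 1/((279 + (254 - 1*(-371)))/(-148 - 786) + 30) = 1/((279 + (254 + 371))/(-934) + 30) = 1/(-(279 + 625)/934 + 30) = 1/(-1/934*904 + 30) = 1/(-452/467 + 30) = 1/(13558/467) = 467/13558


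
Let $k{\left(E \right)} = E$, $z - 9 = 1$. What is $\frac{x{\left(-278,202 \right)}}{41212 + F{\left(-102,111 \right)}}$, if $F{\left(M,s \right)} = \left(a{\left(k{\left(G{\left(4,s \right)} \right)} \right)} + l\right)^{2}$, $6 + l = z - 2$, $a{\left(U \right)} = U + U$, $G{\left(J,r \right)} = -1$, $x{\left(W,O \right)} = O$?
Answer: $\frac{101}{20606} \approx 0.0049015$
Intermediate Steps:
$z = 10$ ($z = 9 + 1 = 10$)
$a{\left(U \right)} = 2 U$
$l = 2$ ($l = -6 + \left(10 - 2\right) = -6 + 8 = 2$)
$F{\left(M,s \right)} = 0$ ($F{\left(M,s \right)} = \left(2 \left(-1\right) + 2\right)^{2} = \left(-2 + 2\right)^{2} = 0^{2} = 0$)
$\frac{x{\left(-278,202 \right)}}{41212 + F{\left(-102,111 \right)}} = \frac{202}{41212 + 0} = \frac{202}{41212} = 202 \cdot \frac{1}{41212} = \frac{101}{20606}$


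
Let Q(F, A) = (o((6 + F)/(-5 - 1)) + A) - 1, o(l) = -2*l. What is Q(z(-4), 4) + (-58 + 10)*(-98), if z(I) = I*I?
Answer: 14143/3 ≈ 4714.3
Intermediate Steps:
z(I) = I**2
Q(F, A) = 1 + A + F/3 (Q(F, A) = (-2*(6 + F)/(-5 - 1) + A) - 1 = (-2*(6 + F)/(-6) + A) - 1 = (-2*(6 + F)*(-1)/6 + A) - 1 = (-2*(-1 - F/6) + A) - 1 = ((2 + F/3) + A) - 1 = (2 + A + F/3) - 1 = 1 + A + F/3)
Q(z(-4), 4) + (-58 + 10)*(-98) = (1 + 4 + (1/3)*(-4)**2) + (-58 + 10)*(-98) = (1 + 4 + (1/3)*16) - 48*(-98) = (1 + 4 + 16/3) + 4704 = 31/3 + 4704 = 14143/3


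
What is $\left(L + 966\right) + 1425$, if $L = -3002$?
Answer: $-611$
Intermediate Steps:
$\left(L + 966\right) + 1425 = \left(-3002 + 966\right) + 1425 = -2036 + 1425 = -611$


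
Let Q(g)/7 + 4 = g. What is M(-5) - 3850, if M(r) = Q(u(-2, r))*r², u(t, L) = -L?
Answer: -3675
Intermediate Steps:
Q(g) = -28 + 7*g
M(r) = r²*(-28 - 7*r) (M(r) = (-28 + 7*(-r))*r² = (-28 - 7*r)*r² = r²*(-28 - 7*r))
M(-5) - 3850 = 7*(-5)²*(-4 - 1*(-5)) - 3850 = 7*25*(-4 + 5) - 3850 = 7*25*1 - 3850 = 175 - 3850 = -3675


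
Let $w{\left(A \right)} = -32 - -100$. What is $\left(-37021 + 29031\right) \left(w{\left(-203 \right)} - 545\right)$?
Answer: $3811230$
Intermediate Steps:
$w{\left(A \right)} = 68$ ($w{\left(A \right)} = -32 + 100 = 68$)
$\left(-37021 + 29031\right) \left(w{\left(-203 \right)} - 545\right) = \left(-37021 + 29031\right) \left(68 - 545\right) = \left(-7990\right) \left(-477\right) = 3811230$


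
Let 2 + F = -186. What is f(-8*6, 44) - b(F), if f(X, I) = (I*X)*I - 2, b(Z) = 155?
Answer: -93085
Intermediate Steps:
F = -188 (F = -2 - 186 = -188)
f(X, I) = -2 + X*I**2 (f(X, I) = X*I**2 - 2 = -2 + X*I**2)
f(-8*6, 44) - b(F) = (-2 - 8*6*44**2) - 1*155 = (-2 - 48*1936) - 155 = (-2 - 92928) - 155 = -92930 - 155 = -93085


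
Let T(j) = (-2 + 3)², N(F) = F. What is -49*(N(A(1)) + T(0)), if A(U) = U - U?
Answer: -49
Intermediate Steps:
A(U) = 0
T(j) = 1 (T(j) = 1² = 1)
-49*(N(A(1)) + T(0)) = -49*(0 + 1) = -49*1 = -49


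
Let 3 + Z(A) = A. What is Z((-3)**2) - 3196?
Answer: -3190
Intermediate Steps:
Z(A) = -3 + A
Z((-3)**2) - 3196 = (-3 + (-3)**2) - 3196 = (-3 + 9) - 3196 = 6 - 3196 = -3190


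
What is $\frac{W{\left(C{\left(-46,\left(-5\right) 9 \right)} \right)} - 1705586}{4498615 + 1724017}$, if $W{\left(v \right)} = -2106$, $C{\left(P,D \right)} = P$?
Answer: $- \frac{426923}{1555658} \approx -0.27443$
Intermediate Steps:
$\frac{W{\left(C{\left(-46,\left(-5\right) 9 \right)} \right)} - 1705586}{4498615 + 1724017} = \frac{-2106 - 1705586}{4498615 + 1724017} = - \frac{1707692}{6222632} = \left(-1707692\right) \frac{1}{6222632} = - \frac{426923}{1555658}$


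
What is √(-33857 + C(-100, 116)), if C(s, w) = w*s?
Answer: I*√45457 ≈ 213.21*I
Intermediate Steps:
C(s, w) = s*w
√(-33857 + C(-100, 116)) = √(-33857 - 100*116) = √(-33857 - 11600) = √(-45457) = I*√45457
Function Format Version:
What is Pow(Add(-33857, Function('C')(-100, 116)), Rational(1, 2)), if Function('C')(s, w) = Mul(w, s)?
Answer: Mul(I, Pow(45457, Rational(1, 2))) ≈ Mul(213.21, I)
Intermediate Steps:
Function('C')(s, w) = Mul(s, w)
Pow(Add(-33857, Function('C')(-100, 116)), Rational(1, 2)) = Pow(Add(-33857, Mul(-100, 116)), Rational(1, 2)) = Pow(Add(-33857, -11600), Rational(1, 2)) = Pow(-45457, Rational(1, 2)) = Mul(I, Pow(45457, Rational(1, 2)))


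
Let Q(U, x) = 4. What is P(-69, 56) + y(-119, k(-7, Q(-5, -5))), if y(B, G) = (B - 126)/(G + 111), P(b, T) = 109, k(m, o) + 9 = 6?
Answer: 11527/108 ≈ 106.73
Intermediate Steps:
k(m, o) = -3 (k(m, o) = -9 + 6 = -3)
y(B, G) = (-126 + B)/(111 + G)
P(-69, 56) + y(-119, k(-7, Q(-5, -5))) = 109 + (-126 - 119)/(111 - 3) = 109 - 245/108 = 11527/108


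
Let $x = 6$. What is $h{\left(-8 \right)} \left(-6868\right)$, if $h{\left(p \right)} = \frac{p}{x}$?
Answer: $\frac{27472}{3} \approx 9157.3$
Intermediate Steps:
$h{\left(p \right)} = \frac{p}{6}$
$h{\left(-8 \right)} \left(-6868\right) = \frac{1}{6} \left(-8\right) \left(-6868\right) = \left(- \frac{4}{3}\right) \left(-6868\right) = \frac{27472}{3}$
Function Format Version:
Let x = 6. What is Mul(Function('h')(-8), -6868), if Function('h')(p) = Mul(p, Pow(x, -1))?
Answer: Rational(27472, 3) ≈ 9157.3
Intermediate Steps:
Function('h')(p) = Mul(Rational(1, 6), p) (Function('h')(p) = Mul(p, Pow(6, -1)) = Mul(p, Rational(1, 6)) = Mul(Rational(1, 6), p))
Mul(Function('h')(-8), -6868) = Mul(Mul(Rational(1, 6), -8), -6868) = Mul(Rational(-4, 3), -6868) = Rational(27472, 3)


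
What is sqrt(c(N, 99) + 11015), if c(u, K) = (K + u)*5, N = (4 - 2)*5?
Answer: 34*sqrt(10) ≈ 107.52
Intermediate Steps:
N = 10 (N = 2*5 = 10)
c(u, K) = 5*K + 5*u
sqrt(c(N, 99) + 11015) = sqrt((5*99 + 5*10) + 11015) = sqrt((495 + 50) + 11015) = sqrt(545 + 11015) = sqrt(11560) = 34*sqrt(10)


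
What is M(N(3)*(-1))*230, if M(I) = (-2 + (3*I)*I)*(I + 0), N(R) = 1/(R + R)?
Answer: 2645/36 ≈ 73.472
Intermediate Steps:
N(R) = 1/(2*R)
M(I) = I*(-2 + 3*I**2) (M(I) = (-2 + 3*I**2)*I = I*(-2 + 3*I**2))
M(N(3)*(-1))*230 = ((((1/2)/3)*(-1))*(-2 + 3*(((1/2)/3)*(-1))**2))*230 = ((((1/2)*(1/3))*(-1))*(-2 + 3*(((1/2)*(1/3))*(-1))**2))*230 = (((1/6)*(-1))*(-2 + 3*((1/6)*(-1))**2))*230 = -(-2 + 3*(-1/6)**2)/6*230 = -(-2 + 3*(1/36))/6*230 = -(-2 + 1/12)/6*230 = -1/6*(-23/12)*230 = (23/72)*230 = 2645/36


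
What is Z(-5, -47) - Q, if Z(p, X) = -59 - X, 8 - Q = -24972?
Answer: -24992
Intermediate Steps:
Q = 24980 (Q = 8 - 1*(-24972) = 8 + 24972 = 24980)
Z(-5, -47) - Q = (-59 - 1*(-47)) - 1*24980 = (-59 + 47) - 24980 = -12 - 24980 = -24992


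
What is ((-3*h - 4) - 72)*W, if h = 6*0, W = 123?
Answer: -9348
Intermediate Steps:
h = 0
((-3*h - 4) - 72)*W = ((-3*0 - 4) - 72)*123 = ((0 - 4) - 72)*123 = (-4 - 72)*123 = -76*123 = -9348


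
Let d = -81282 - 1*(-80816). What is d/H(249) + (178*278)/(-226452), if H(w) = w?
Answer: -9820679/4698879 ≈ -2.0900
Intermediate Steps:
d = -466 (d = -81282 + 80816 = -466)
d/H(249) + (178*278)/(-226452) = -466/249 + (178*278)/(-226452) = -466*1/249 + 49484*(-1/226452) = -466/249 - 12371/56613 = -9820679/4698879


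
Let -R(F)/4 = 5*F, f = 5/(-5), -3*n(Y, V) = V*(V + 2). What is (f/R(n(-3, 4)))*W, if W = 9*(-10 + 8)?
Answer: 9/80 ≈ 0.11250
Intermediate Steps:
n(Y, V) = -V*(2 + V)/3 (n(Y, V) = -V*(V + 2)/3 = -V*(2 + V)/3)
f = -1 (f = 5*(-1/5) = -1)
R(F) = -20*F
W = -18 (W = 9*(-2) = -18)
(f/R(n(-3, 4)))*W = -1/((-(-20)*4*(2 + 4)/3))*(-18) = -1/((-(-20)*4*6/3))*(-18) = -1/((-20*(-8)))*(-18) = -1/160*(-18) = 9/80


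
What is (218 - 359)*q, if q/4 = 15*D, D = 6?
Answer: -50760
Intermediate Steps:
q = 360 (q = 4*(15*6) = 4*90 = 360)
(218 - 359)*q = (218 - 359)*360 = -141*360 = -50760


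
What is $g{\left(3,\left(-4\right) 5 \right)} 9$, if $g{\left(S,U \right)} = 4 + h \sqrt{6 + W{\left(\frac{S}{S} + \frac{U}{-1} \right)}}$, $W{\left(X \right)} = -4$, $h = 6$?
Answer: $36 + 54 \sqrt{2} \approx 112.37$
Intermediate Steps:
$g{\left(S,U \right)} = 4 + 6 \sqrt{2}$ ($g{\left(S,U \right)} = 4 + 6 \sqrt{6 - 4} = 4 + 6 \sqrt{2}$)
$g{\left(3,\left(-4\right) 5 \right)} 9 = \left(4 + 6 \sqrt{2}\right) 9 = 36 + 54 \sqrt{2}$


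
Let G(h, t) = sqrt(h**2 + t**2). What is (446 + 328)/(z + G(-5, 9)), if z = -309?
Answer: -239166/95375 - 774*sqrt(106)/95375 ≈ -2.5912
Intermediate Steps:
(446 + 328)/(z + G(-5, 9)) = (446 + 328)/(-309 + sqrt((-5)**2 + 9**2)) = 774/(-309 + sqrt(25 + 81)) = 774/(-309 + sqrt(106))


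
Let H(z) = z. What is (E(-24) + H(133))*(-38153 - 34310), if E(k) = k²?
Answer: -51376267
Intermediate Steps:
(E(-24) + H(133))*(-38153 - 34310) = ((-24)² + 133)*(-38153 - 34310) = (576 + 133)*(-72463) = 709*(-72463) = -51376267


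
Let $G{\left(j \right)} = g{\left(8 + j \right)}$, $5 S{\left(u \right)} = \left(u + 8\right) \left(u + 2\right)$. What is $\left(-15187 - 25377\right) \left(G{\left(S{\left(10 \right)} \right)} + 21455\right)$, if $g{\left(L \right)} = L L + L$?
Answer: $- \frac{24467839724}{25} \approx -9.7871 \cdot 10^{8}$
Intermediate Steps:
$S{\left(u \right)} = \frac{\left(2 + u\right) \left(8 + u\right)}{5}$ ($S{\left(u \right)} = \frac{\left(u + 8\right) \left(u + 2\right)}{5} = \frac{\left(8 + u\right) \left(2 + u\right)}{5} = \frac{\left(2 + u\right) \left(8 + u\right)}{5}$)
$g{\left(L \right)} = L + L^{2}$ ($g{\left(L \right)} = L^{2} + L = L + L^{2}$)
$G{\left(j \right)} = \left(8 + j\right) \left(9 + j\right)$ ($G{\left(j \right)} = \left(8 + j\right) \left(1 + \left(8 + j\right)\right) = \left(8 + j\right) \left(9 + j\right)$)
$\left(-15187 - 25377\right) \left(G{\left(S{\left(10 \right)} \right)} + 21455\right) = \left(-15187 - 25377\right) \left(\left(8 + \left(\frac{16}{5} + 2 \cdot 10 + \frac{10^{2}}{5}\right)\right) \left(9 + \left(\frac{16}{5} + 2 \cdot 10 + \frac{10^{2}}{5}\right)\right) + 21455\right) = - 40564 \left(\left(8 + \left(\frac{16}{5} + 20 + \frac{1}{5} \cdot 100\right)\right) \left(9 + \left(\frac{16}{5} + 20 + \frac{1}{5} \cdot 100\right)\right) + 21455\right) = - 40564 \left(\left(8 + \left(\frac{16}{5} + 20 + 20\right)\right) \left(9 + \left(\frac{16}{5} + 20 + 20\right)\right) + 21455\right) = - 40564 \left(\left(8 + \frac{216}{5}\right) \left(9 + \frac{216}{5}\right) + 21455\right) = - 40564 \left(\frac{256}{5} \cdot \frac{261}{5} + 21455\right) = - 40564 \left(\frac{66816}{25} + 21455\right) = \left(-40564\right) \frac{603191}{25} = - \frac{24467839724}{25}$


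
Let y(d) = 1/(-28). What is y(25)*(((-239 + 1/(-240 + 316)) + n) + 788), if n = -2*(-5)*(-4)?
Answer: -38685/2128 ≈ -18.179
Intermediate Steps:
y(d) = -1/28
n = -40 (n = 10*(-4) = -40)
y(25)*(((-239 + 1/(-240 + 316)) + n) + 788) = -(((-239 + 1/(-240 + 316)) - 40) + 788)/28 = -(((-239 + 1/76) - 40) + 788)/28 = -((-18163/76 - 40) + 788)/28 = -(-21203/76 + 788)/28 = -1/28*38685/76 = -38685/2128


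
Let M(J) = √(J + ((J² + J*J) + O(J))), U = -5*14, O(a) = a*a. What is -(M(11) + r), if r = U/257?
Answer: 70/257 - √374 ≈ -19.067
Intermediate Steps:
O(a) = a²
U = -70
r = -70/257 ≈ -0.27237
M(J) = √(J + 3*J²) (M(J) = √(J + ((J² + J*J) + J²)) = √(J + ((J² + J²) + J²)) = √(J + (2*J² + J²)) = √(J + 3*J²))
-(M(11) + r) = -(√(11*(1 + 3*11)) - 70/257) = -(√(11*(1 + 33)) - 70/257) = -(√(11*34) - 70/257) = -(√374 - 70/257) = -(-70/257 + √374) = 70/257 - √374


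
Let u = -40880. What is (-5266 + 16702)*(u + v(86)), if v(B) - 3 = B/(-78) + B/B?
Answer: -6077117084/13 ≈ -4.6747e+8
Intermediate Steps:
v(B) = 4 - B/78 (v(B) = 3 + (B/(-78) + B/B) = 3 + (B*(-1/78) + 1) = 3 + (-B/78 + 1) = 3 + (1 - B/78) = 4 - B/78)
(-5266 + 16702)*(u + v(86)) = (-5266 + 16702)*(-40880 + (4 - 1/78*86)) = 11436*(-40880 + (4 - 43/39)) = 11436*(-40880 + 113/39) = 11436*(-1594207/39) = -6077117084/13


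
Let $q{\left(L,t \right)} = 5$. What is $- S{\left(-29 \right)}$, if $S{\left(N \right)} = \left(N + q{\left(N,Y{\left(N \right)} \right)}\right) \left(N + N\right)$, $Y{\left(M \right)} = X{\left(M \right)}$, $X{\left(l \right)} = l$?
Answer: $-1392$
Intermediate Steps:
$Y{\left(M \right)} = M$
$S{\left(N \right)} = 2 N \left(5 + N\right)$ ($S{\left(N \right)} = \left(N + 5\right) \left(N + N\right) = \left(5 + N\right) 2 N = 2 N \left(5 + N\right)$)
$- S{\left(-29 \right)} = - 2 \left(-29\right) \left(5 - 29\right) = - 2 \left(-29\right) \left(-24\right) = \left(-1\right) 1392 = -1392$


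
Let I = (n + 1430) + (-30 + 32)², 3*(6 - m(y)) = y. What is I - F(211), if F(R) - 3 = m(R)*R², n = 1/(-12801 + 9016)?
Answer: 32539062107/11355 ≈ 2.8656e+6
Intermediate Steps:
m(y) = 6 - y/3
n = -1/3785 (n = 1/(-3785) = -1/3785 ≈ -0.00026420)
F(R) = 3 + R²*(6 - R/3) (F(R) = 3 + (6 - R/3)*R² = 3 + R²*(6 - R/3))
I = 5427689/3785 (I = (-1/3785 + 1430) + (-30 + 32)² = 5412549/3785 + 2² = 5412549/3785 + 4 = 5427689/3785 ≈ 1434.0)
I - F(211) = 5427689/3785 - (3 + (⅓)*211²*(18 - 1*211)) = 5427689/3785 - (3 + (⅓)*44521*(18 - 211)) = 5427689/3785 - (3 + (⅓)*44521*(-193)) = 5427689/3785 - (3 - 8592553/3) = 5427689/3785 - 1*(-8592544/3) = 5427689/3785 + 8592544/3 = 32539062107/11355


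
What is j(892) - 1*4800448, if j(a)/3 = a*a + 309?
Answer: -2412529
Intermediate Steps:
j(a) = 927 + 3*a² (j(a) = 3*(a*a + 309) = 3*(a² + 309) = 3*(309 + a²) = 927 + 3*a²)
j(892) - 1*4800448 = (927 + 3*892²) - 1*4800448 = (927 + 3*795664) - 4800448 = (927 + 2386992) - 4800448 = 2387919 - 4800448 = -2412529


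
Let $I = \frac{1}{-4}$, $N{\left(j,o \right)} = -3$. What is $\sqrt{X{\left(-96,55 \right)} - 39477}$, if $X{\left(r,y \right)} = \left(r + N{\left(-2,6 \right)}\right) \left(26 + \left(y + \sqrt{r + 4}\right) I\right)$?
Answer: $\frac{\sqrt{-162759 + 198 i \sqrt{23}}}{2} \approx 0.58843 + 201.72 i$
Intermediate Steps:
$I = - \frac{1}{4} \approx -0.25$
$X{\left(r,y \right)} = \left(-3 + r\right) \left(26 - \frac{y}{4} - \frac{\sqrt{4 + r}}{4}\right)$ ($X{\left(r,y \right)} = \left(r - 3\right) \left(26 + \left(y + \sqrt{r + 4}\right) \left(- \frac{1}{4}\right)\right) = \left(-3 + r\right) \left(26 + \left(y + \sqrt{4 + r}\right) \left(- \frac{1}{4}\right)\right) = \left(-3 + r\right) \left(26 - \left(\frac{y}{4} + \frac{\sqrt{4 + r}}{4}\right)\right) = \left(-3 + r\right) \left(26 - \frac{y}{4} - \frac{\sqrt{4 + r}}{4}\right)$)
$\sqrt{X{\left(-96,55 \right)} - 39477} = \sqrt{\left(-78 + 26 \left(-96\right) + \frac{3}{4} \cdot 55 + \frac{3 \sqrt{4 - 96}}{4} - \left(-24\right) 55 - - 24 \sqrt{4 - 96}\right) - 39477} = \sqrt{\left(-78 - 2496 + \frac{165}{4} + \frac{3 \sqrt{-92}}{4} + 1320 - - 24 \sqrt{-92}\right) - 39477} = \sqrt{\left(-78 - 2496 + \frac{165}{4} + \frac{3 \cdot 2 i \sqrt{23}}{4} + 1320 - - 24 \cdot 2 i \sqrt{23}\right) - 39477} = \sqrt{\left(-78 - 2496 + \frac{165}{4} + \frac{3 i \sqrt{23}}{2} + 1320 + 48 i \sqrt{23}\right) - 39477} = \sqrt{\left(- \frac{4851}{4} + \frac{99 i \sqrt{23}}{2}\right) - 39477} = \sqrt{- \frac{162759}{4} + \frac{99 i \sqrt{23}}{2}}$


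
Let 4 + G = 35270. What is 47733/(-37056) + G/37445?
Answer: -160181763/462520640 ≈ -0.34632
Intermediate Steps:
G = 35266 (G = -4 + 35270 = 35266)
47733/(-37056) + G/37445 = 47733/(-37056) + 35266/37445 = 47733*(-1/37056) + 35266*(1/37445) = -15911/12352 + 35266/37445 = -160181763/462520640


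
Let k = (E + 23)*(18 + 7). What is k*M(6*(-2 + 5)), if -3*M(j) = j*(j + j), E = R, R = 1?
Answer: -129600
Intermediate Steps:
E = 1
k = 600 (k = (1 + 23)*(18 + 7) = 24*25 = 600)
M(j) = -2*j²/3 (M(j) = -j*(j + j)/3 = -j*2*j/3 = -2*j²/3)
k*M(6*(-2 + 5)) = 600*(-2*36*(-2 + 5)²/3) = 600*(-2*(6*3)²/3) = 600*(-⅔*18²) = 600*(-⅔*324) = 600*(-216) = -129600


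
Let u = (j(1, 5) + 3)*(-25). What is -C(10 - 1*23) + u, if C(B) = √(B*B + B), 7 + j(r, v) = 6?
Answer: -50 - 2*√39 ≈ -62.490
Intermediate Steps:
j(r, v) = -1 (j(r, v) = -7 + 6 = -1)
C(B) = √(B + B²) (C(B) = √(B² + B) = √(B + B²))
u = -50 (u = (-1 + 3)*(-25) = 2*(-25) = -50)
-C(10 - 1*23) + u = -√((10 - 1*23)*(1 + (10 - 1*23))) - 50 = -√((10 - 23)*(1 + (10 - 23))) - 50 = -√(-13*(1 - 13)) - 50 = -√(-13*(-12)) - 50 = -√156 - 50 = -2*√39 - 50 = -50 - 2*√39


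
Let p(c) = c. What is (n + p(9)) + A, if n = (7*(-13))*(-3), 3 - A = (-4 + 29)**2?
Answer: -340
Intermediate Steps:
A = -622 (A = 3 - (-4 + 29)**2 = 3 - 1*25**2 = 3 - 1*625 = 3 - 625 = -622)
n = 273 (n = -91*(-3) = 273)
(n + p(9)) + A = (273 + 9) - 622 = 282 - 622 = -340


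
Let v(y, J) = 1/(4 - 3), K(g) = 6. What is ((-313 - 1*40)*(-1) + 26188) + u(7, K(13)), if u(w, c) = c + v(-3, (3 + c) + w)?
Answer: 26548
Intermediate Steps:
v(y, J) = 1 (v(y, J) = 1/1 = 1)
u(w, c) = 1 + c (u(w, c) = c + 1 = 1 + c)
((-313 - 1*40)*(-1) + 26188) + u(7, K(13)) = ((-313 - 1*40)*(-1) + 26188) + (1 + 6) = ((-313 - 40)*(-1) + 26188) + 7 = (-353*(-1) + 26188) + 7 = (353 + 26188) + 7 = 26541 + 7 = 26548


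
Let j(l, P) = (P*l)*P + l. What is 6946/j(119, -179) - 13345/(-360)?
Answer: 5088695887/137267928 ≈ 37.071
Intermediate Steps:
j(l, P) = l + l*P**2 (j(l, P) = l*P**2 + l = l + l*P**2)
6946/j(119, -179) - 13345/(-360) = 6946/((119*(1 + (-179)**2))) - 13345/(-360) = 6946/((119*(1 + 32041))) - 13345*(-1/360) = 6946/((119*32042)) + 2669/72 = 6946/3812998 + 2669/72 = 6946*(1/3812998) + 2669/72 = 3473/1906499 + 2669/72 = 5088695887/137267928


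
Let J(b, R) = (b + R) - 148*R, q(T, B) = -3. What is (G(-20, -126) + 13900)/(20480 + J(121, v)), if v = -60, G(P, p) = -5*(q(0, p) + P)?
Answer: 14015/29421 ≈ 0.47636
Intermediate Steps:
G(P, p) = 15 - 5*P (G(P, p) = -5*(-3 + P) = 15 - 5*P)
J(b, R) = b - 147*R (J(b, R) = (R + b) - 148*R = b - 147*R)
(G(-20, -126) + 13900)/(20480 + J(121, v)) = ((15 - 5*(-20)) + 13900)/(20480 + (121 - 147*(-60))) = ((15 + 100) + 13900)/(20480 + (121 + 8820)) = (115 + 13900)/(20480 + 8941) = 14015/29421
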